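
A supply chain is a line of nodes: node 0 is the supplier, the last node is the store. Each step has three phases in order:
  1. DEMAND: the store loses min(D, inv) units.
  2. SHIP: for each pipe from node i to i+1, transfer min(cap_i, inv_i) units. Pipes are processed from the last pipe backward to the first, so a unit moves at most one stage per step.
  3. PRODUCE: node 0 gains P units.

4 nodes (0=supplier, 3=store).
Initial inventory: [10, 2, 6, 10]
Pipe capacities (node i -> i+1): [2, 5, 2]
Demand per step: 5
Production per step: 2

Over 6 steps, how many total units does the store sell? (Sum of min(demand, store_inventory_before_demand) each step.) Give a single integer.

Answer: 20

Derivation:
Step 1: sold=5 (running total=5) -> [10 2 6 7]
Step 2: sold=5 (running total=10) -> [10 2 6 4]
Step 3: sold=4 (running total=14) -> [10 2 6 2]
Step 4: sold=2 (running total=16) -> [10 2 6 2]
Step 5: sold=2 (running total=18) -> [10 2 6 2]
Step 6: sold=2 (running total=20) -> [10 2 6 2]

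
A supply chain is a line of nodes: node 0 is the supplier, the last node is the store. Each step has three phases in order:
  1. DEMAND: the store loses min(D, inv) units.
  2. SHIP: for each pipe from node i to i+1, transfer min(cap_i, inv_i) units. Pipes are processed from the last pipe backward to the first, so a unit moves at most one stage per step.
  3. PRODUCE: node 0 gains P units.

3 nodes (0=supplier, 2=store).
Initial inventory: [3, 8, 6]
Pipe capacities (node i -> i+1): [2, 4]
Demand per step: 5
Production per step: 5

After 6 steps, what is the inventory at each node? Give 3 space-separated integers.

Step 1: demand=5,sold=5 ship[1->2]=4 ship[0->1]=2 prod=5 -> inv=[6 6 5]
Step 2: demand=5,sold=5 ship[1->2]=4 ship[0->1]=2 prod=5 -> inv=[9 4 4]
Step 3: demand=5,sold=4 ship[1->2]=4 ship[0->1]=2 prod=5 -> inv=[12 2 4]
Step 4: demand=5,sold=4 ship[1->2]=2 ship[0->1]=2 prod=5 -> inv=[15 2 2]
Step 5: demand=5,sold=2 ship[1->2]=2 ship[0->1]=2 prod=5 -> inv=[18 2 2]
Step 6: demand=5,sold=2 ship[1->2]=2 ship[0->1]=2 prod=5 -> inv=[21 2 2]

21 2 2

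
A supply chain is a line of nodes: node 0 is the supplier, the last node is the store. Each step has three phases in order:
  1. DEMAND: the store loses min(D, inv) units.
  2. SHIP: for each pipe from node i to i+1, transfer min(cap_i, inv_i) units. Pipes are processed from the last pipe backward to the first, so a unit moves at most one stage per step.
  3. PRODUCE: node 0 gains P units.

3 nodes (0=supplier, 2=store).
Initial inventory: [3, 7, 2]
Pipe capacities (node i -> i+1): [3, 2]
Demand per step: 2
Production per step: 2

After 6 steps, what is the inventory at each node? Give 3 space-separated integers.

Step 1: demand=2,sold=2 ship[1->2]=2 ship[0->1]=3 prod=2 -> inv=[2 8 2]
Step 2: demand=2,sold=2 ship[1->2]=2 ship[0->1]=2 prod=2 -> inv=[2 8 2]
Step 3: demand=2,sold=2 ship[1->2]=2 ship[0->1]=2 prod=2 -> inv=[2 8 2]
Step 4: demand=2,sold=2 ship[1->2]=2 ship[0->1]=2 prod=2 -> inv=[2 8 2]
Step 5: demand=2,sold=2 ship[1->2]=2 ship[0->1]=2 prod=2 -> inv=[2 8 2]
Step 6: demand=2,sold=2 ship[1->2]=2 ship[0->1]=2 prod=2 -> inv=[2 8 2]

2 8 2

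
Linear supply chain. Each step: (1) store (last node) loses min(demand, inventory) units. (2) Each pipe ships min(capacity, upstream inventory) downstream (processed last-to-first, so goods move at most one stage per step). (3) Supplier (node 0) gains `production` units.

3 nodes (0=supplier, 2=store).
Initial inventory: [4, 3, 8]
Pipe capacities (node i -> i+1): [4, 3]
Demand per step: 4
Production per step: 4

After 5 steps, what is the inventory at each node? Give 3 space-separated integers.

Step 1: demand=4,sold=4 ship[1->2]=3 ship[0->1]=4 prod=4 -> inv=[4 4 7]
Step 2: demand=4,sold=4 ship[1->2]=3 ship[0->1]=4 prod=4 -> inv=[4 5 6]
Step 3: demand=4,sold=4 ship[1->2]=3 ship[0->1]=4 prod=4 -> inv=[4 6 5]
Step 4: demand=4,sold=4 ship[1->2]=3 ship[0->1]=4 prod=4 -> inv=[4 7 4]
Step 5: demand=4,sold=4 ship[1->2]=3 ship[0->1]=4 prod=4 -> inv=[4 8 3]

4 8 3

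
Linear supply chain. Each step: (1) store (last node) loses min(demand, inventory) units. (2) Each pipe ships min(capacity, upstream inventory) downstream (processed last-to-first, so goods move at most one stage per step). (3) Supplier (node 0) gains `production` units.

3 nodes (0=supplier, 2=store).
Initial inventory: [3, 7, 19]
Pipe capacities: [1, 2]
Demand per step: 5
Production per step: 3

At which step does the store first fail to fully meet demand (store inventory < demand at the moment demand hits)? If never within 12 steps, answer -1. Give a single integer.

Step 1: demand=5,sold=5 ship[1->2]=2 ship[0->1]=1 prod=3 -> [5 6 16]
Step 2: demand=5,sold=5 ship[1->2]=2 ship[0->1]=1 prod=3 -> [7 5 13]
Step 3: demand=5,sold=5 ship[1->2]=2 ship[0->1]=1 prod=3 -> [9 4 10]
Step 4: demand=5,sold=5 ship[1->2]=2 ship[0->1]=1 prod=3 -> [11 3 7]
Step 5: demand=5,sold=5 ship[1->2]=2 ship[0->1]=1 prod=3 -> [13 2 4]
Step 6: demand=5,sold=4 ship[1->2]=2 ship[0->1]=1 prod=3 -> [15 1 2]
Step 7: demand=5,sold=2 ship[1->2]=1 ship[0->1]=1 prod=3 -> [17 1 1]
Step 8: demand=5,sold=1 ship[1->2]=1 ship[0->1]=1 prod=3 -> [19 1 1]
Step 9: demand=5,sold=1 ship[1->2]=1 ship[0->1]=1 prod=3 -> [21 1 1]
Step 10: demand=5,sold=1 ship[1->2]=1 ship[0->1]=1 prod=3 -> [23 1 1]
Step 11: demand=5,sold=1 ship[1->2]=1 ship[0->1]=1 prod=3 -> [25 1 1]
Step 12: demand=5,sold=1 ship[1->2]=1 ship[0->1]=1 prod=3 -> [27 1 1]
First stockout at step 6

6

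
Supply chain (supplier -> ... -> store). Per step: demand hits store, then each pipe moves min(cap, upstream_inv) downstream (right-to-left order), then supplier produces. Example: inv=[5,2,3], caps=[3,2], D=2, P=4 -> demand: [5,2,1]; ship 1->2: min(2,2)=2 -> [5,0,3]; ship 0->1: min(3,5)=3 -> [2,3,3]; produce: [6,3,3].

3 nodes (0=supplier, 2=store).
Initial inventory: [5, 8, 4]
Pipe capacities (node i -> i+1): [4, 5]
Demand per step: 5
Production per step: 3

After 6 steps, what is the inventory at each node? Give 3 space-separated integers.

Step 1: demand=5,sold=4 ship[1->2]=5 ship[0->1]=4 prod=3 -> inv=[4 7 5]
Step 2: demand=5,sold=5 ship[1->2]=5 ship[0->1]=4 prod=3 -> inv=[3 6 5]
Step 3: demand=5,sold=5 ship[1->2]=5 ship[0->1]=3 prod=3 -> inv=[3 4 5]
Step 4: demand=5,sold=5 ship[1->2]=4 ship[0->1]=3 prod=3 -> inv=[3 3 4]
Step 5: demand=5,sold=4 ship[1->2]=3 ship[0->1]=3 prod=3 -> inv=[3 3 3]
Step 6: demand=5,sold=3 ship[1->2]=3 ship[0->1]=3 prod=3 -> inv=[3 3 3]

3 3 3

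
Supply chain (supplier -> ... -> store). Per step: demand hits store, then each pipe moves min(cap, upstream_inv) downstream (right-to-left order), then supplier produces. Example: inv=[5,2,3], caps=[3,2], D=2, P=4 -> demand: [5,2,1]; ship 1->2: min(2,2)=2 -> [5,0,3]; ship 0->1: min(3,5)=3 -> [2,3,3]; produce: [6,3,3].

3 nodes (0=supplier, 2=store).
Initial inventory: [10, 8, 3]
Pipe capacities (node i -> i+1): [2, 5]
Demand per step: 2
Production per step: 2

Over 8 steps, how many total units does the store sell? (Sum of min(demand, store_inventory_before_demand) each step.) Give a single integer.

Step 1: sold=2 (running total=2) -> [10 5 6]
Step 2: sold=2 (running total=4) -> [10 2 9]
Step 3: sold=2 (running total=6) -> [10 2 9]
Step 4: sold=2 (running total=8) -> [10 2 9]
Step 5: sold=2 (running total=10) -> [10 2 9]
Step 6: sold=2 (running total=12) -> [10 2 9]
Step 7: sold=2 (running total=14) -> [10 2 9]
Step 8: sold=2 (running total=16) -> [10 2 9]

Answer: 16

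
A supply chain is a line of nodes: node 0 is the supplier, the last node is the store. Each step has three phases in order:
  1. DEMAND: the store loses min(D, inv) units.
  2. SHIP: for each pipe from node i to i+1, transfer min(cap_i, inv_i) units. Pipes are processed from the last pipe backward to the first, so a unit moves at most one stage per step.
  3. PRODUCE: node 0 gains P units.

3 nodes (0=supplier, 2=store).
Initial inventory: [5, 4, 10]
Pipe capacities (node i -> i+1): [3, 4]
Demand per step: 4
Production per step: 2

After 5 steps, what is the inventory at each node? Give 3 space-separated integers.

Step 1: demand=4,sold=4 ship[1->2]=4 ship[0->1]=3 prod=2 -> inv=[4 3 10]
Step 2: demand=4,sold=4 ship[1->2]=3 ship[0->1]=3 prod=2 -> inv=[3 3 9]
Step 3: demand=4,sold=4 ship[1->2]=3 ship[0->1]=3 prod=2 -> inv=[2 3 8]
Step 4: demand=4,sold=4 ship[1->2]=3 ship[0->1]=2 prod=2 -> inv=[2 2 7]
Step 5: demand=4,sold=4 ship[1->2]=2 ship[0->1]=2 prod=2 -> inv=[2 2 5]

2 2 5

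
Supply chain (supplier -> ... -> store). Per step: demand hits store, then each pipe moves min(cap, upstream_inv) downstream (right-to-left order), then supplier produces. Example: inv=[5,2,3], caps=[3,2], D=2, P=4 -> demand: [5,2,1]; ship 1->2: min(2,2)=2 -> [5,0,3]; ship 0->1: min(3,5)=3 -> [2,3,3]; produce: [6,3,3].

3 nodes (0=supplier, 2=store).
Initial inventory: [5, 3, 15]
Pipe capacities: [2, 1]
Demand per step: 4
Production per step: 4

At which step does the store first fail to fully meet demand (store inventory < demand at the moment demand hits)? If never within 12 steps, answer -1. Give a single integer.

Step 1: demand=4,sold=4 ship[1->2]=1 ship[0->1]=2 prod=4 -> [7 4 12]
Step 2: demand=4,sold=4 ship[1->2]=1 ship[0->1]=2 prod=4 -> [9 5 9]
Step 3: demand=4,sold=4 ship[1->2]=1 ship[0->1]=2 prod=4 -> [11 6 6]
Step 4: demand=4,sold=4 ship[1->2]=1 ship[0->1]=2 prod=4 -> [13 7 3]
Step 5: demand=4,sold=3 ship[1->2]=1 ship[0->1]=2 prod=4 -> [15 8 1]
Step 6: demand=4,sold=1 ship[1->2]=1 ship[0->1]=2 prod=4 -> [17 9 1]
Step 7: demand=4,sold=1 ship[1->2]=1 ship[0->1]=2 prod=4 -> [19 10 1]
Step 8: demand=4,sold=1 ship[1->2]=1 ship[0->1]=2 prod=4 -> [21 11 1]
Step 9: demand=4,sold=1 ship[1->2]=1 ship[0->1]=2 prod=4 -> [23 12 1]
Step 10: demand=4,sold=1 ship[1->2]=1 ship[0->1]=2 prod=4 -> [25 13 1]
Step 11: demand=4,sold=1 ship[1->2]=1 ship[0->1]=2 prod=4 -> [27 14 1]
Step 12: demand=4,sold=1 ship[1->2]=1 ship[0->1]=2 prod=4 -> [29 15 1]
First stockout at step 5

5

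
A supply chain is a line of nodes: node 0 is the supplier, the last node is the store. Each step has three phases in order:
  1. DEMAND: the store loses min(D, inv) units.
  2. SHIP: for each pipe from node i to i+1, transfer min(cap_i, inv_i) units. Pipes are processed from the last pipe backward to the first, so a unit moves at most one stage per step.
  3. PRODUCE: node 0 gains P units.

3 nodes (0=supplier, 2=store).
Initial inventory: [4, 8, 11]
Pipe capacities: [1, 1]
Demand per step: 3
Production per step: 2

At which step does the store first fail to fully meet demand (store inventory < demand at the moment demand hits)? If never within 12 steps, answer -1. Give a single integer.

Step 1: demand=3,sold=3 ship[1->2]=1 ship[0->1]=1 prod=2 -> [5 8 9]
Step 2: demand=3,sold=3 ship[1->2]=1 ship[0->1]=1 prod=2 -> [6 8 7]
Step 3: demand=3,sold=3 ship[1->2]=1 ship[0->1]=1 prod=2 -> [7 8 5]
Step 4: demand=3,sold=3 ship[1->2]=1 ship[0->1]=1 prod=2 -> [8 8 3]
Step 5: demand=3,sold=3 ship[1->2]=1 ship[0->1]=1 prod=2 -> [9 8 1]
Step 6: demand=3,sold=1 ship[1->2]=1 ship[0->1]=1 prod=2 -> [10 8 1]
Step 7: demand=3,sold=1 ship[1->2]=1 ship[0->1]=1 prod=2 -> [11 8 1]
Step 8: demand=3,sold=1 ship[1->2]=1 ship[0->1]=1 prod=2 -> [12 8 1]
Step 9: demand=3,sold=1 ship[1->2]=1 ship[0->1]=1 prod=2 -> [13 8 1]
Step 10: demand=3,sold=1 ship[1->2]=1 ship[0->1]=1 prod=2 -> [14 8 1]
Step 11: demand=3,sold=1 ship[1->2]=1 ship[0->1]=1 prod=2 -> [15 8 1]
Step 12: demand=3,sold=1 ship[1->2]=1 ship[0->1]=1 prod=2 -> [16 8 1]
First stockout at step 6

6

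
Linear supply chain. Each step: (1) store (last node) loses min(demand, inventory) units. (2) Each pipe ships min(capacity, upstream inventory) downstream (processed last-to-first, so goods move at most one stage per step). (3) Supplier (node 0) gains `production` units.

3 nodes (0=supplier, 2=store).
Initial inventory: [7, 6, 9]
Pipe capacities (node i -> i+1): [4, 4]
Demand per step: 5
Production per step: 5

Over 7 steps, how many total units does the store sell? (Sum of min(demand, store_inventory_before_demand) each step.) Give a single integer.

Answer: 33

Derivation:
Step 1: sold=5 (running total=5) -> [8 6 8]
Step 2: sold=5 (running total=10) -> [9 6 7]
Step 3: sold=5 (running total=15) -> [10 6 6]
Step 4: sold=5 (running total=20) -> [11 6 5]
Step 5: sold=5 (running total=25) -> [12 6 4]
Step 6: sold=4 (running total=29) -> [13 6 4]
Step 7: sold=4 (running total=33) -> [14 6 4]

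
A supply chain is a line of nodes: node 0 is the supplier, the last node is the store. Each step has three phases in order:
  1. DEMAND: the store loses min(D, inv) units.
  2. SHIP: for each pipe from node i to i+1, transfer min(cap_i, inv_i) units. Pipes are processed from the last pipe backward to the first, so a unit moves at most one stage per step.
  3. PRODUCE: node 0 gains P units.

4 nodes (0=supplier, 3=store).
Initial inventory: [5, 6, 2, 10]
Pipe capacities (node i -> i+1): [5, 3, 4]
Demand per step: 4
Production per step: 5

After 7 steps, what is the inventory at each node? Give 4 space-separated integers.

Step 1: demand=4,sold=4 ship[2->3]=2 ship[1->2]=3 ship[0->1]=5 prod=5 -> inv=[5 8 3 8]
Step 2: demand=4,sold=4 ship[2->3]=3 ship[1->2]=3 ship[0->1]=5 prod=5 -> inv=[5 10 3 7]
Step 3: demand=4,sold=4 ship[2->3]=3 ship[1->2]=3 ship[0->1]=5 prod=5 -> inv=[5 12 3 6]
Step 4: demand=4,sold=4 ship[2->3]=3 ship[1->2]=3 ship[0->1]=5 prod=5 -> inv=[5 14 3 5]
Step 5: demand=4,sold=4 ship[2->3]=3 ship[1->2]=3 ship[0->1]=5 prod=5 -> inv=[5 16 3 4]
Step 6: demand=4,sold=4 ship[2->3]=3 ship[1->2]=3 ship[0->1]=5 prod=5 -> inv=[5 18 3 3]
Step 7: demand=4,sold=3 ship[2->3]=3 ship[1->2]=3 ship[0->1]=5 prod=5 -> inv=[5 20 3 3]

5 20 3 3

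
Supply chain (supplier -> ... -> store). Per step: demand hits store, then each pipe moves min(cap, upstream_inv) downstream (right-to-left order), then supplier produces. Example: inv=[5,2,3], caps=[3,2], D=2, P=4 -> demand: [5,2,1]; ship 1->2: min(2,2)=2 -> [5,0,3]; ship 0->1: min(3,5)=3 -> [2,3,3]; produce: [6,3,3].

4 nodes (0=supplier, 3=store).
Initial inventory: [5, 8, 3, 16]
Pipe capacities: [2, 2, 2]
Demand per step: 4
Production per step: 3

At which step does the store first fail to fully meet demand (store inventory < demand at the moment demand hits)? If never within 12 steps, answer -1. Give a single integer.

Step 1: demand=4,sold=4 ship[2->3]=2 ship[1->2]=2 ship[0->1]=2 prod=3 -> [6 8 3 14]
Step 2: demand=4,sold=4 ship[2->3]=2 ship[1->2]=2 ship[0->1]=2 prod=3 -> [7 8 3 12]
Step 3: demand=4,sold=4 ship[2->3]=2 ship[1->2]=2 ship[0->1]=2 prod=3 -> [8 8 3 10]
Step 4: demand=4,sold=4 ship[2->3]=2 ship[1->2]=2 ship[0->1]=2 prod=3 -> [9 8 3 8]
Step 5: demand=4,sold=4 ship[2->3]=2 ship[1->2]=2 ship[0->1]=2 prod=3 -> [10 8 3 6]
Step 6: demand=4,sold=4 ship[2->3]=2 ship[1->2]=2 ship[0->1]=2 prod=3 -> [11 8 3 4]
Step 7: demand=4,sold=4 ship[2->3]=2 ship[1->2]=2 ship[0->1]=2 prod=3 -> [12 8 3 2]
Step 8: demand=4,sold=2 ship[2->3]=2 ship[1->2]=2 ship[0->1]=2 prod=3 -> [13 8 3 2]
Step 9: demand=4,sold=2 ship[2->3]=2 ship[1->2]=2 ship[0->1]=2 prod=3 -> [14 8 3 2]
Step 10: demand=4,sold=2 ship[2->3]=2 ship[1->2]=2 ship[0->1]=2 prod=3 -> [15 8 3 2]
Step 11: demand=4,sold=2 ship[2->3]=2 ship[1->2]=2 ship[0->1]=2 prod=3 -> [16 8 3 2]
Step 12: demand=4,sold=2 ship[2->3]=2 ship[1->2]=2 ship[0->1]=2 prod=3 -> [17 8 3 2]
First stockout at step 8

8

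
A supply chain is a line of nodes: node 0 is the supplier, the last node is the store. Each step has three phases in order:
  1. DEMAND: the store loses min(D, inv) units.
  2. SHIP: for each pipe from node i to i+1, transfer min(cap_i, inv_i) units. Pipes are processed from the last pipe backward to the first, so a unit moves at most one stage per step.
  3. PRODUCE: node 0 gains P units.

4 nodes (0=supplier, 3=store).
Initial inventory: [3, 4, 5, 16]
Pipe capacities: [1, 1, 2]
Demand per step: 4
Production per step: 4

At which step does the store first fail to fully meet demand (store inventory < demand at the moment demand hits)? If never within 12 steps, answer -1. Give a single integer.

Step 1: demand=4,sold=4 ship[2->3]=2 ship[1->2]=1 ship[0->1]=1 prod=4 -> [6 4 4 14]
Step 2: demand=4,sold=4 ship[2->3]=2 ship[1->2]=1 ship[0->1]=1 prod=4 -> [9 4 3 12]
Step 3: demand=4,sold=4 ship[2->3]=2 ship[1->2]=1 ship[0->1]=1 prod=4 -> [12 4 2 10]
Step 4: demand=4,sold=4 ship[2->3]=2 ship[1->2]=1 ship[0->1]=1 prod=4 -> [15 4 1 8]
Step 5: demand=4,sold=4 ship[2->3]=1 ship[1->2]=1 ship[0->1]=1 prod=4 -> [18 4 1 5]
Step 6: demand=4,sold=4 ship[2->3]=1 ship[1->2]=1 ship[0->1]=1 prod=4 -> [21 4 1 2]
Step 7: demand=4,sold=2 ship[2->3]=1 ship[1->2]=1 ship[0->1]=1 prod=4 -> [24 4 1 1]
Step 8: demand=4,sold=1 ship[2->3]=1 ship[1->2]=1 ship[0->1]=1 prod=4 -> [27 4 1 1]
Step 9: demand=4,sold=1 ship[2->3]=1 ship[1->2]=1 ship[0->1]=1 prod=4 -> [30 4 1 1]
Step 10: demand=4,sold=1 ship[2->3]=1 ship[1->2]=1 ship[0->1]=1 prod=4 -> [33 4 1 1]
Step 11: demand=4,sold=1 ship[2->3]=1 ship[1->2]=1 ship[0->1]=1 prod=4 -> [36 4 1 1]
Step 12: demand=4,sold=1 ship[2->3]=1 ship[1->2]=1 ship[0->1]=1 prod=4 -> [39 4 1 1]
First stockout at step 7

7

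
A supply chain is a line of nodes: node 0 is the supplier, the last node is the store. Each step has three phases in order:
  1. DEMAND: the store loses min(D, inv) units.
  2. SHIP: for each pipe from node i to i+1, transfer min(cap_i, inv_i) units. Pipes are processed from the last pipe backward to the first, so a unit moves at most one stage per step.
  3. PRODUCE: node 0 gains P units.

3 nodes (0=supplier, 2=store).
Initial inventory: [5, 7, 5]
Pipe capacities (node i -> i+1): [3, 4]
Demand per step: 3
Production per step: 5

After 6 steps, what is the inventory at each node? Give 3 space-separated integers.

Step 1: demand=3,sold=3 ship[1->2]=4 ship[0->1]=3 prod=5 -> inv=[7 6 6]
Step 2: demand=3,sold=3 ship[1->2]=4 ship[0->1]=3 prod=5 -> inv=[9 5 7]
Step 3: demand=3,sold=3 ship[1->2]=4 ship[0->1]=3 prod=5 -> inv=[11 4 8]
Step 4: demand=3,sold=3 ship[1->2]=4 ship[0->1]=3 prod=5 -> inv=[13 3 9]
Step 5: demand=3,sold=3 ship[1->2]=3 ship[0->1]=3 prod=5 -> inv=[15 3 9]
Step 6: demand=3,sold=3 ship[1->2]=3 ship[0->1]=3 prod=5 -> inv=[17 3 9]

17 3 9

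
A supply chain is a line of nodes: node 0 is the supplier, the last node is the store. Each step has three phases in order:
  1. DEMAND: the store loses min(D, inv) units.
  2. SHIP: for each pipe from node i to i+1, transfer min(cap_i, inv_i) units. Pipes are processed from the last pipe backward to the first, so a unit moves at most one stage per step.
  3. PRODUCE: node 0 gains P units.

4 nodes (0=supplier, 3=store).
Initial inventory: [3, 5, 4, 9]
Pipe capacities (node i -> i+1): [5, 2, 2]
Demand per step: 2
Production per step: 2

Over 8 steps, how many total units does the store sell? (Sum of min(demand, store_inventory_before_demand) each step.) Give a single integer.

Answer: 16

Derivation:
Step 1: sold=2 (running total=2) -> [2 6 4 9]
Step 2: sold=2 (running total=4) -> [2 6 4 9]
Step 3: sold=2 (running total=6) -> [2 6 4 9]
Step 4: sold=2 (running total=8) -> [2 6 4 9]
Step 5: sold=2 (running total=10) -> [2 6 4 9]
Step 6: sold=2 (running total=12) -> [2 6 4 9]
Step 7: sold=2 (running total=14) -> [2 6 4 9]
Step 8: sold=2 (running total=16) -> [2 6 4 9]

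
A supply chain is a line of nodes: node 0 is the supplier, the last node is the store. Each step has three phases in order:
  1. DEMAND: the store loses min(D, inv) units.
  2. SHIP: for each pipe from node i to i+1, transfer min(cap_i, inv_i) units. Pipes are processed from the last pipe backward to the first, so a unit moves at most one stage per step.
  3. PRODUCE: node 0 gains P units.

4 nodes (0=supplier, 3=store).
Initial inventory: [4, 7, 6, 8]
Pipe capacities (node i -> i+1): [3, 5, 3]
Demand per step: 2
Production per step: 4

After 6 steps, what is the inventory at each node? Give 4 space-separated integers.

Step 1: demand=2,sold=2 ship[2->3]=3 ship[1->2]=5 ship[0->1]=3 prod=4 -> inv=[5 5 8 9]
Step 2: demand=2,sold=2 ship[2->3]=3 ship[1->2]=5 ship[0->1]=3 prod=4 -> inv=[6 3 10 10]
Step 3: demand=2,sold=2 ship[2->3]=3 ship[1->2]=3 ship[0->1]=3 prod=4 -> inv=[7 3 10 11]
Step 4: demand=2,sold=2 ship[2->3]=3 ship[1->2]=3 ship[0->1]=3 prod=4 -> inv=[8 3 10 12]
Step 5: demand=2,sold=2 ship[2->3]=3 ship[1->2]=3 ship[0->1]=3 prod=4 -> inv=[9 3 10 13]
Step 6: demand=2,sold=2 ship[2->3]=3 ship[1->2]=3 ship[0->1]=3 prod=4 -> inv=[10 3 10 14]

10 3 10 14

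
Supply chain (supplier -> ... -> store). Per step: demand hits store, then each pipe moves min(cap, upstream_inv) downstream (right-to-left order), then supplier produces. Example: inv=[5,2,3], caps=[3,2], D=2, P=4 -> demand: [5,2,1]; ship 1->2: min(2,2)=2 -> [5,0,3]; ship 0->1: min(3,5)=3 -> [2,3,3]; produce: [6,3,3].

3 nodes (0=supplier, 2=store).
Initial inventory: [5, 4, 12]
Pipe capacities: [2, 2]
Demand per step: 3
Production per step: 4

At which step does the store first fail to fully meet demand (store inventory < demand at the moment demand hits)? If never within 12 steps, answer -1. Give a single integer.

Step 1: demand=3,sold=3 ship[1->2]=2 ship[0->1]=2 prod=4 -> [7 4 11]
Step 2: demand=3,sold=3 ship[1->2]=2 ship[0->1]=2 prod=4 -> [9 4 10]
Step 3: demand=3,sold=3 ship[1->2]=2 ship[0->1]=2 prod=4 -> [11 4 9]
Step 4: demand=3,sold=3 ship[1->2]=2 ship[0->1]=2 prod=4 -> [13 4 8]
Step 5: demand=3,sold=3 ship[1->2]=2 ship[0->1]=2 prod=4 -> [15 4 7]
Step 6: demand=3,sold=3 ship[1->2]=2 ship[0->1]=2 prod=4 -> [17 4 6]
Step 7: demand=3,sold=3 ship[1->2]=2 ship[0->1]=2 prod=4 -> [19 4 5]
Step 8: demand=3,sold=3 ship[1->2]=2 ship[0->1]=2 prod=4 -> [21 4 4]
Step 9: demand=3,sold=3 ship[1->2]=2 ship[0->1]=2 prod=4 -> [23 4 3]
Step 10: demand=3,sold=3 ship[1->2]=2 ship[0->1]=2 prod=4 -> [25 4 2]
Step 11: demand=3,sold=2 ship[1->2]=2 ship[0->1]=2 prod=4 -> [27 4 2]
Step 12: demand=3,sold=2 ship[1->2]=2 ship[0->1]=2 prod=4 -> [29 4 2]
First stockout at step 11

11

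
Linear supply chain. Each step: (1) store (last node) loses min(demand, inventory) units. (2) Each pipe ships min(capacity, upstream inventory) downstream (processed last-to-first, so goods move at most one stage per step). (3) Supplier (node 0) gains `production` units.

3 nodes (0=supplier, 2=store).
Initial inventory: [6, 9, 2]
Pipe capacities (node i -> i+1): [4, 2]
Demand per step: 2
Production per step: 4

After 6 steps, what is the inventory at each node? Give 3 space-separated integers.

Step 1: demand=2,sold=2 ship[1->2]=2 ship[0->1]=4 prod=4 -> inv=[6 11 2]
Step 2: demand=2,sold=2 ship[1->2]=2 ship[0->1]=4 prod=4 -> inv=[6 13 2]
Step 3: demand=2,sold=2 ship[1->2]=2 ship[0->1]=4 prod=4 -> inv=[6 15 2]
Step 4: demand=2,sold=2 ship[1->2]=2 ship[0->1]=4 prod=4 -> inv=[6 17 2]
Step 5: demand=2,sold=2 ship[1->2]=2 ship[0->1]=4 prod=4 -> inv=[6 19 2]
Step 6: demand=2,sold=2 ship[1->2]=2 ship[0->1]=4 prod=4 -> inv=[6 21 2]

6 21 2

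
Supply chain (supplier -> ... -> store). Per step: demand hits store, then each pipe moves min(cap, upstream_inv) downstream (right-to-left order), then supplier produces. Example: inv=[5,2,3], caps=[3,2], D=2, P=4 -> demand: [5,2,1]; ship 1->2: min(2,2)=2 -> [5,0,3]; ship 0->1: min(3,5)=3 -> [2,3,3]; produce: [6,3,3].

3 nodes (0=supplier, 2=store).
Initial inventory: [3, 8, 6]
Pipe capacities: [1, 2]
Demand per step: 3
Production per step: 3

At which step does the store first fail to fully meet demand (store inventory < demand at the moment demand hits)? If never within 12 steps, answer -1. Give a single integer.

Step 1: demand=3,sold=3 ship[1->2]=2 ship[0->1]=1 prod=3 -> [5 7 5]
Step 2: demand=3,sold=3 ship[1->2]=2 ship[0->1]=1 prod=3 -> [7 6 4]
Step 3: demand=3,sold=3 ship[1->2]=2 ship[0->1]=1 prod=3 -> [9 5 3]
Step 4: demand=3,sold=3 ship[1->2]=2 ship[0->1]=1 prod=3 -> [11 4 2]
Step 5: demand=3,sold=2 ship[1->2]=2 ship[0->1]=1 prod=3 -> [13 3 2]
Step 6: demand=3,sold=2 ship[1->2]=2 ship[0->1]=1 prod=3 -> [15 2 2]
Step 7: demand=3,sold=2 ship[1->2]=2 ship[0->1]=1 prod=3 -> [17 1 2]
Step 8: demand=3,sold=2 ship[1->2]=1 ship[0->1]=1 prod=3 -> [19 1 1]
Step 9: demand=3,sold=1 ship[1->2]=1 ship[0->1]=1 prod=3 -> [21 1 1]
Step 10: demand=3,sold=1 ship[1->2]=1 ship[0->1]=1 prod=3 -> [23 1 1]
Step 11: demand=3,sold=1 ship[1->2]=1 ship[0->1]=1 prod=3 -> [25 1 1]
Step 12: demand=3,sold=1 ship[1->2]=1 ship[0->1]=1 prod=3 -> [27 1 1]
First stockout at step 5

5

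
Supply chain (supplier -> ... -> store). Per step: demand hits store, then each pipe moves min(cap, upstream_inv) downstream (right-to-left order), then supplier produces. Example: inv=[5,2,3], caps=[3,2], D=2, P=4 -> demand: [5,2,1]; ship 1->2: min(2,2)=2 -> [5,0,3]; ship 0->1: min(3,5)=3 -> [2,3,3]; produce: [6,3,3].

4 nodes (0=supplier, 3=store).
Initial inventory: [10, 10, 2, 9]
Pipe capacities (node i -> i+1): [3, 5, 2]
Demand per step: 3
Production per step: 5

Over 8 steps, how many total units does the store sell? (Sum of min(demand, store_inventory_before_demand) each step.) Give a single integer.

Answer: 23

Derivation:
Step 1: sold=3 (running total=3) -> [12 8 5 8]
Step 2: sold=3 (running total=6) -> [14 6 8 7]
Step 3: sold=3 (running total=9) -> [16 4 11 6]
Step 4: sold=3 (running total=12) -> [18 3 13 5]
Step 5: sold=3 (running total=15) -> [20 3 14 4]
Step 6: sold=3 (running total=18) -> [22 3 15 3]
Step 7: sold=3 (running total=21) -> [24 3 16 2]
Step 8: sold=2 (running total=23) -> [26 3 17 2]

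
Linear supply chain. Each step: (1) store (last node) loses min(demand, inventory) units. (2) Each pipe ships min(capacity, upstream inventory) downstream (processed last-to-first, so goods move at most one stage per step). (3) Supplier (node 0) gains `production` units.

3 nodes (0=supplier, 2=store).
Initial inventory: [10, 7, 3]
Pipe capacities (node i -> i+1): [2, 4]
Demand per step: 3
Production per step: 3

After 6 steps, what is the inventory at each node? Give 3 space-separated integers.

Step 1: demand=3,sold=3 ship[1->2]=4 ship[0->1]=2 prod=3 -> inv=[11 5 4]
Step 2: demand=3,sold=3 ship[1->2]=4 ship[0->1]=2 prod=3 -> inv=[12 3 5]
Step 3: demand=3,sold=3 ship[1->2]=3 ship[0->1]=2 prod=3 -> inv=[13 2 5]
Step 4: demand=3,sold=3 ship[1->2]=2 ship[0->1]=2 prod=3 -> inv=[14 2 4]
Step 5: demand=3,sold=3 ship[1->2]=2 ship[0->1]=2 prod=3 -> inv=[15 2 3]
Step 6: demand=3,sold=3 ship[1->2]=2 ship[0->1]=2 prod=3 -> inv=[16 2 2]

16 2 2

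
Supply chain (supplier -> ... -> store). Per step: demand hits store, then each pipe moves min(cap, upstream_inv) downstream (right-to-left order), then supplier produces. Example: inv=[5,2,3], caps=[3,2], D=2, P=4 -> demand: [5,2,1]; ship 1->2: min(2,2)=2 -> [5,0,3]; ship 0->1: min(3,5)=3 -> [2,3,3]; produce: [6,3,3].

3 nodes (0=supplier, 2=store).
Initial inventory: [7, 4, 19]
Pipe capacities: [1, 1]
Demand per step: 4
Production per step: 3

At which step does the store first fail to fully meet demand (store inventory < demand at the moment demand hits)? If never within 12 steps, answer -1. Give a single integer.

Step 1: demand=4,sold=4 ship[1->2]=1 ship[0->1]=1 prod=3 -> [9 4 16]
Step 2: demand=4,sold=4 ship[1->2]=1 ship[0->1]=1 prod=3 -> [11 4 13]
Step 3: demand=4,sold=4 ship[1->2]=1 ship[0->1]=1 prod=3 -> [13 4 10]
Step 4: demand=4,sold=4 ship[1->2]=1 ship[0->1]=1 prod=3 -> [15 4 7]
Step 5: demand=4,sold=4 ship[1->2]=1 ship[0->1]=1 prod=3 -> [17 4 4]
Step 6: demand=4,sold=4 ship[1->2]=1 ship[0->1]=1 prod=3 -> [19 4 1]
Step 7: demand=4,sold=1 ship[1->2]=1 ship[0->1]=1 prod=3 -> [21 4 1]
Step 8: demand=4,sold=1 ship[1->2]=1 ship[0->1]=1 prod=3 -> [23 4 1]
Step 9: demand=4,sold=1 ship[1->2]=1 ship[0->1]=1 prod=3 -> [25 4 1]
Step 10: demand=4,sold=1 ship[1->2]=1 ship[0->1]=1 prod=3 -> [27 4 1]
Step 11: demand=4,sold=1 ship[1->2]=1 ship[0->1]=1 prod=3 -> [29 4 1]
Step 12: demand=4,sold=1 ship[1->2]=1 ship[0->1]=1 prod=3 -> [31 4 1]
First stockout at step 7

7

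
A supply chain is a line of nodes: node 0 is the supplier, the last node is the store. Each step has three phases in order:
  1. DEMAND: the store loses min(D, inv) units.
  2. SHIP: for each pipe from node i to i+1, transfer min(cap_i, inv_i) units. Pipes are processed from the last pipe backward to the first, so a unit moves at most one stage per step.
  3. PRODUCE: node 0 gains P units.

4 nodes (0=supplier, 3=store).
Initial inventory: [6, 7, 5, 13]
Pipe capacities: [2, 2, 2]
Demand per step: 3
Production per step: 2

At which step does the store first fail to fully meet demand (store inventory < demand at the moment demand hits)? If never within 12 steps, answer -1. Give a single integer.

Step 1: demand=3,sold=3 ship[2->3]=2 ship[1->2]=2 ship[0->1]=2 prod=2 -> [6 7 5 12]
Step 2: demand=3,sold=3 ship[2->3]=2 ship[1->2]=2 ship[0->1]=2 prod=2 -> [6 7 5 11]
Step 3: demand=3,sold=3 ship[2->3]=2 ship[1->2]=2 ship[0->1]=2 prod=2 -> [6 7 5 10]
Step 4: demand=3,sold=3 ship[2->3]=2 ship[1->2]=2 ship[0->1]=2 prod=2 -> [6 7 5 9]
Step 5: demand=3,sold=3 ship[2->3]=2 ship[1->2]=2 ship[0->1]=2 prod=2 -> [6 7 5 8]
Step 6: demand=3,sold=3 ship[2->3]=2 ship[1->2]=2 ship[0->1]=2 prod=2 -> [6 7 5 7]
Step 7: demand=3,sold=3 ship[2->3]=2 ship[1->2]=2 ship[0->1]=2 prod=2 -> [6 7 5 6]
Step 8: demand=3,sold=3 ship[2->3]=2 ship[1->2]=2 ship[0->1]=2 prod=2 -> [6 7 5 5]
Step 9: demand=3,sold=3 ship[2->3]=2 ship[1->2]=2 ship[0->1]=2 prod=2 -> [6 7 5 4]
Step 10: demand=3,sold=3 ship[2->3]=2 ship[1->2]=2 ship[0->1]=2 prod=2 -> [6 7 5 3]
Step 11: demand=3,sold=3 ship[2->3]=2 ship[1->2]=2 ship[0->1]=2 prod=2 -> [6 7 5 2]
Step 12: demand=3,sold=2 ship[2->3]=2 ship[1->2]=2 ship[0->1]=2 prod=2 -> [6 7 5 2]
First stockout at step 12

12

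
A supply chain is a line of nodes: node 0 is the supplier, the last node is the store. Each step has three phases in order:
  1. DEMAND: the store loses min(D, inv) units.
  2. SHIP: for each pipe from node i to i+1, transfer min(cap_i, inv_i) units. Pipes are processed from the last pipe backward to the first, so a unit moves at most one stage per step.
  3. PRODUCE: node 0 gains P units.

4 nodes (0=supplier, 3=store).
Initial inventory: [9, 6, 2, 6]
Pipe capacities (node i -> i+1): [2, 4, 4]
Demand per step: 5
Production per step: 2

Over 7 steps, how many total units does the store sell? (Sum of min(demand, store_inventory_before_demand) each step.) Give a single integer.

Step 1: sold=5 (running total=5) -> [9 4 4 3]
Step 2: sold=3 (running total=8) -> [9 2 4 4]
Step 3: sold=4 (running total=12) -> [9 2 2 4]
Step 4: sold=4 (running total=16) -> [9 2 2 2]
Step 5: sold=2 (running total=18) -> [9 2 2 2]
Step 6: sold=2 (running total=20) -> [9 2 2 2]
Step 7: sold=2 (running total=22) -> [9 2 2 2]

Answer: 22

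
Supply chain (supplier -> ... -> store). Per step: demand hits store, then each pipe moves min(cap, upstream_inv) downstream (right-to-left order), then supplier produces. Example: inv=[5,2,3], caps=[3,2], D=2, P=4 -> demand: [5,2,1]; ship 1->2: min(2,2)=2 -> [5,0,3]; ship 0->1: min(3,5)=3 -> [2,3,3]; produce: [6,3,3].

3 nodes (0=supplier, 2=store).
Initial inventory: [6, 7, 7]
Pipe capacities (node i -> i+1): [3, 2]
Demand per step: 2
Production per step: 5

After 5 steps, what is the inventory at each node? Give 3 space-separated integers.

Step 1: demand=2,sold=2 ship[1->2]=2 ship[0->1]=3 prod=5 -> inv=[8 8 7]
Step 2: demand=2,sold=2 ship[1->2]=2 ship[0->1]=3 prod=5 -> inv=[10 9 7]
Step 3: demand=2,sold=2 ship[1->2]=2 ship[0->1]=3 prod=5 -> inv=[12 10 7]
Step 4: demand=2,sold=2 ship[1->2]=2 ship[0->1]=3 prod=5 -> inv=[14 11 7]
Step 5: demand=2,sold=2 ship[1->2]=2 ship[0->1]=3 prod=5 -> inv=[16 12 7]

16 12 7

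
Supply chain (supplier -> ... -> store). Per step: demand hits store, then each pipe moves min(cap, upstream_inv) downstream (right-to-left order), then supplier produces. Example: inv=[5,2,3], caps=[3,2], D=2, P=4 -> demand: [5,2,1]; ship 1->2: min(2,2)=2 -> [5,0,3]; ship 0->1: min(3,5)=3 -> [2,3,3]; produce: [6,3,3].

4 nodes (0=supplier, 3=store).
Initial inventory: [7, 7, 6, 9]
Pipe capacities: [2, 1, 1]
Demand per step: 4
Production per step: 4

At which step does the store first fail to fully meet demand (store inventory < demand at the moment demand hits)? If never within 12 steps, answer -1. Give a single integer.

Step 1: demand=4,sold=4 ship[2->3]=1 ship[1->2]=1 ship[0->1]=2 prod=4 -> [9 8 6 6]
Step 2: demand=4,sold=4 ship[2->3]=1 ship[1->2]=1 ship[0->1]=2 prod=4 -> [11 9 6 3]
Step 3: demand=4,sold=3 ship[2->3]=1 ship[1->2]=1 ship[0->1]=2 prod=4 -> [13 10 6 1]
Step 4: demand=4,sold=1 ship[2->3]=1 ship[1->2]=1 ship[0->1]=2 prod=4 -> [15 11 6 1]
Step 5: demand=4,sold=1 ship[2->3]=1 ship[1->2]=1 ship[0->1]=2 prod=4 -> [17 12 6 1]
Step 6: demand=4,sold=1 ship[2->3]=1 ship[1->2]=1 ship[0->1]=2 prod=4 -> [19 13 6 1]
Step 7: demand=4,sold=1 ship[2->3]=1 ship[1->2]=1 ship[0->1]=2 prod=4 -> [21 14 6 1]
Step 8: demand=4,sold=1 ship[2->3]=1 ship[1->2]=1 ship[0->1]=2 prod=4 -> [23 15 6 1]
Step 9: demand=4,sold=1 ship[2->3]=1 ship[1->2]=1 ship[0->1]=2 prod=4 -> [25 16 6 1]
Step 10: demand=4,sold=1 ship[2->3]=1 ship[1->2]=1 ship[0->1]=2 prod=4 -> [27 17 6 1]
Step 11: demand=4,sold=1 ship[2->3]=1 ship[1->2]=1 ship[0->1]=2 prod=4 -> [29 18 6 1]
Step 12: demand=4,sold=1 ship[2->3]=1 ship[1->2]=1 ship[0->1]=2 prod=4 -> [31 19 6 1]
First stockout at step 3

3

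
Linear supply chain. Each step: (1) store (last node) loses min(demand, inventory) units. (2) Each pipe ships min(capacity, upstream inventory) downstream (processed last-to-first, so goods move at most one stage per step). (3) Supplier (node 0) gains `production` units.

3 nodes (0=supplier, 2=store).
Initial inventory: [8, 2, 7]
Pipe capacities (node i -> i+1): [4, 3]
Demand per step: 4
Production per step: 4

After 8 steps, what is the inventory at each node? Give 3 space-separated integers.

Step 1: demand=4,sold=4 ship[1->2]=2 ship[0->1]=4 prod=4 -> inv=[8 4 5]
Step 2: demand=4,sold=4 ship[1->2]=3 ship[0->1]=4 prod=4 -> inv=[8 5 4]
Step 3: demand=4,sold=4 ship[1->2]=3 ship[0->1]=4 prod=4 -> inv=[8 6 3]
Step 4: demand=4,sold=3 ship[1->2]=3 ship[0->1]=4 prod=4 -> inv=[8 7 3]
Step 5: demand=4,sold=3 ship[1->2]=3 ship[0->1]=4 prod=4 -> inv=[8 8 3]
Step 6: demand=4,sold=3 ship[1->2]=3 ship[0->1]=4 prod=4 -> inv=[8 9 3]
Step 7: demand=4,sold=3 ship[1->2]=3 ship[0->1]=4 prod=4 -> inv=[8 10 3]
Step 8: demand=4,sold=3 ship[1->2]=3 ship[0->1]=4 prod=4 -> inv=[8 11 3]

8 11 3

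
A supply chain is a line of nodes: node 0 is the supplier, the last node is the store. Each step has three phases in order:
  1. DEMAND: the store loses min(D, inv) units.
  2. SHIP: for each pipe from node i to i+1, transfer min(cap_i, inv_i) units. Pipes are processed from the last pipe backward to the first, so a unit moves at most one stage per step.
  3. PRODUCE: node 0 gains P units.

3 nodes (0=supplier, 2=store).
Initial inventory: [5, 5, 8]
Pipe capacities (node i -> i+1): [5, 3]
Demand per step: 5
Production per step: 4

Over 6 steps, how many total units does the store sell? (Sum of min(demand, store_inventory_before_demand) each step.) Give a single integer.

Step 1: sold=5 (running total=5) -> [4 7 6]
Step 2: sold=5 (running total=10) -> [4 8 4]
Step 3: sold=4 (running total=14) -> [4 9 3]
Step 4: sold=3 (running total=17) -> [4 10 3]
Step 5: sold=3 (running total=20) -> [4 11 3]
Step 6: sold=3 (running total=23) -> [4 12 3]

Answer: 23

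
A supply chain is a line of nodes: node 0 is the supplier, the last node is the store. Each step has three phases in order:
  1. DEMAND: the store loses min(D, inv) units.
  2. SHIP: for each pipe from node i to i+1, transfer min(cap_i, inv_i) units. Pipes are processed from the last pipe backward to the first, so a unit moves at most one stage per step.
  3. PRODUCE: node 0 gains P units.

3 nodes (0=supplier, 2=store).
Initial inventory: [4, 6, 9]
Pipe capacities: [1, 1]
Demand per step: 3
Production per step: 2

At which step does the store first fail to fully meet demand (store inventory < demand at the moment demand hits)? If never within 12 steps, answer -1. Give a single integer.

Step 1: demand=3,sold=3 ship[1->2]=1 ship[0->1]=1 prod=2 -> [5 6 7]
Step 2: demand=3,sold=3 ship[1->2]=1 ship[0->1]=1 prod=2 -> [6 6 5]
Step 3: demand=3,sold=3 ship[1->2]=1 ship[0->1]=1 prod=2 -> [7 6 3]
Step 4: demand=3,sold=3 ship[1->2]=1 ship[0->1]=1 prod=2 -> [8 6 1]
Step 5: demand=3,sold=1 ship[1->2]=1 ship[0->1]=1 prod=2 -> [9 6 1]
Step 6: demand=3,sold=1 ship[1->2]=1 ship[0->1]=1 prod=2 -> [10 6 1]
Step 7: demand=3,sold=1 ship[1->2]=1 ship[0->1]=1 prod=2 -> [11 6 1]
Step 8: demand=3,sold=1 ship[1->2]=1 ship[0->1]=1 prod=2 -> [12 6 1]
Step 9: demand=3,sold=1 ship[1->2]=1 ship[0->1]=1 prod=2 -> [13 6 1]
Step 10: demand=3,sold=1 ship[1->2]=1 ship[0->1]=1 prod=2 -> [14 6 1]
Step 11: demand=3,sold=1 ship[1->2]=1 ship[0->1]=1 prod=2 -> [15 6 1]
Step 12: demand=3,sold=1 ship[1->2]=1 ship[0->1]=1 prod=2 -> [16 6 1]
First stockout at step 5

5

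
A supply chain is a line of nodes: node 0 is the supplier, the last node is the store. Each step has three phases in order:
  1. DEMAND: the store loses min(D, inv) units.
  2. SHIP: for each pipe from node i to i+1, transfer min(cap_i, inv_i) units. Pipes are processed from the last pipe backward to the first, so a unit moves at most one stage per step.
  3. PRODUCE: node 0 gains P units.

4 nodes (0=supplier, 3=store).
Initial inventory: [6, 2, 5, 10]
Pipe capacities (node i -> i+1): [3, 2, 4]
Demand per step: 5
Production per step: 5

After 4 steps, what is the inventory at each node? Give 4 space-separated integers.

Step 1: demand=5,sold=5 ship[2->3]=4 ship[1->2]=2 ship[0->1]=3 prod=5 -> inv=[8 3 3 9]
Step 2: demand=5,sold=5 ship[2->3]=3 ship[1->2]=2 ship[0->1]=3 prod=5 -> inv=[10 4 2 7]
Step 3: demand=5,sold=5 ship[2->3]=2 ship[1->2]=2 ship[0->1]=3 prod=5 -> inv=[12 5 2 4]
Step 4: demand=5,sold=4 ship[2->3]=2 ship[1->2]=2 ship[0->1]=3 prod=5 -> inv=[14 6 2 2]

14 6 2 2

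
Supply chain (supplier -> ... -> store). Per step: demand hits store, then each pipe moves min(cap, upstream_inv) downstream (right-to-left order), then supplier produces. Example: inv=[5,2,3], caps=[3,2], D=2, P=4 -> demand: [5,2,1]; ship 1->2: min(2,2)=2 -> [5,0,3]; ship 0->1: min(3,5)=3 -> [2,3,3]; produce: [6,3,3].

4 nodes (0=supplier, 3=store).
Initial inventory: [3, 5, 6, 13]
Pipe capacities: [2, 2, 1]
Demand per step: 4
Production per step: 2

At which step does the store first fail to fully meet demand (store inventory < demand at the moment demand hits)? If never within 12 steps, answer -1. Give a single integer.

Step 1: demand=4,sold=4 ship[2->3]=1 ship[1->2]=2 ship[0->1]=2 prod=2 -> [3 5 7 10]
Step 2: demand=4,sold=4 ship[2->3]=1 ship[1->2]=2 ship[0->1]=2 prod=2 -> [3 5 8 7]
Step 3: demand=4,sold=4 ship[2->3]=1 ship[1->2]=2 ship[0->1]=2 prod=2 -> [3 5 9 4]
Step 4: demand=4,sold=4 ship[2->3]=1 ship[1->2]=2 ship[0->1]=2 prod=2 -> [3 5 10 1]
Step 5: demand=4,sold=1 ship[2->3]=1 ship[1->2]=2 ship[0->1]=2 prod=2 -> [3 5 11 1]
Step 6: demand=4,sold=1 ship[2->3]=1 ship[1->2]=2 ship[0->1]=2 prod=2 -> [3 5 12 1]
Step 7: demand=4,sold=1 ship[2->3]=1 ship[1->2]=2 ship[0->1]=2 prod=2 -> [3 5 13 1]
Step 8: demand=4,sold=1 ship[2->3]=1 ship[1->2]=2 ship[0->1]=2 prod=2 -> [3 5 14 1]
Step 9: demand=4,sold=1 ship[2->3]=1 ship[1->2]=2 ship[0->1]=2 prod=2 -> [3 5 15 1]
Step 10: demand=4,sold=1 ship[2->3]=1 ship[1->2]=2 ship[0->1]=2 prod=2 -> [3 5 16 1]
Step 11: demand=4,sold=1 ship[2->3]=1 ship[1->2]=2 ship[0->1]=2 prod=2 -> [3 5 17 1]
Step 12: demand=4,sold=1 ship[2->3]=1 ship[1->2]=2 ship[0->1]=2 prod=2 -> [3 5 18 1]
First stockout at step 5

5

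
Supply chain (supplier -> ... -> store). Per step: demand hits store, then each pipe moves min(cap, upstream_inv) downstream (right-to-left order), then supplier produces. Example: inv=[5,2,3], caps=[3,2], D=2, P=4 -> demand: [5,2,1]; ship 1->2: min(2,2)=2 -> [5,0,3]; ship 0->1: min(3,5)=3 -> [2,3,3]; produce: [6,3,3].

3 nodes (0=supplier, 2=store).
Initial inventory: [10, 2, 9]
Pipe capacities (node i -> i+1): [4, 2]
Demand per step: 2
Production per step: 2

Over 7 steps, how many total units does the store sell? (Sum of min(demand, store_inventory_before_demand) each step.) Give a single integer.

Answer: 14

Derivation:
Step 1: sold=2 (running total=2) -> [8 4 9]
Step 2: sold=2 (running total=4) -> [6 6 9]
Step 3: sold=2 (running total=6) -> [4 8 9]
Step 4: sold=2 (running total=8) -> [2 10 9]
Step 5: sold=2 (running total=10) -> [2 10 9]
Step 6: sold=2 (running total=12) -> [2 10 9]
Step 7: sold=2 (running total=14) -> [2 10 9]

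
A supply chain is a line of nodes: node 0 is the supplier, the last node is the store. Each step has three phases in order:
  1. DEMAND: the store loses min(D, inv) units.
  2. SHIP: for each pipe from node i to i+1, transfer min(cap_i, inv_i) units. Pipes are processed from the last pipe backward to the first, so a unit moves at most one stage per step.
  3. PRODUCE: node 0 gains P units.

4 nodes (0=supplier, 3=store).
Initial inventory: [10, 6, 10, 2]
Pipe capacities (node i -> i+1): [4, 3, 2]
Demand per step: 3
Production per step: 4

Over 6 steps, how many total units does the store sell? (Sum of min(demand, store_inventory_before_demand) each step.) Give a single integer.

Step 1: sold=2 (running total=2) -> [10 7 11 2]
Step 2: sold=2 (running total=4) -> [10 8 12 2]
Step 3: sold=2 (running total=6) -> [10 9 13 2]
Step 4: sold=2 (running total=8) -> [10 10 14 2]
Step 5: sold=2 (running total=10) -> [10 11 15 2]
Step 6: sold=2 (running total=12) -> [10 12 16 2]

Answer: 12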